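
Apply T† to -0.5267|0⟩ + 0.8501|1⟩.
-0.5267|0⟩ + (0.6011 - 0.6011i)|1⟩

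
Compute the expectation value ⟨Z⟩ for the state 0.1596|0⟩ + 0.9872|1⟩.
-0.9491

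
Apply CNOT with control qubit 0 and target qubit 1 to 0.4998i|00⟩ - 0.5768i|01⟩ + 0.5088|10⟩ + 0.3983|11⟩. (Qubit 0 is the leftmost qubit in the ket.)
0.4998i|00⟩ - 0.5768i|01⟩ + 0.3983|10⟩ + 0.5088|11⟩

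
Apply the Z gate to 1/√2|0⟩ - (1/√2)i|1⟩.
1/√2|0⟩ + (1/√2)i|1⟩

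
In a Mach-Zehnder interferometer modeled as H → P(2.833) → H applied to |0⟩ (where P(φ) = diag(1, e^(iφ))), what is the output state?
(0.02362 + 0.1519i)|0⟩ + (0.9764 - 0.1519i)|1⟩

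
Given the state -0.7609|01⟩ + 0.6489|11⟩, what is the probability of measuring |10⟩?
0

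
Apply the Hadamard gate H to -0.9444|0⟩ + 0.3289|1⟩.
-0.4352|0⟩ - 0.9004|1⟩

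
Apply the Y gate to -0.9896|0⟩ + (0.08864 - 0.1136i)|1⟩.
(-0.1136 - 0.08864i)|0⟩ - 0.9896i|1⟩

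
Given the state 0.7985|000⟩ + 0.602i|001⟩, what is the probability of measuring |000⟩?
0.6376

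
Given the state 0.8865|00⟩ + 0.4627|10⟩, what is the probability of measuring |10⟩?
0.2141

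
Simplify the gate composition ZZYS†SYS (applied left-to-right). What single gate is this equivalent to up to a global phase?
S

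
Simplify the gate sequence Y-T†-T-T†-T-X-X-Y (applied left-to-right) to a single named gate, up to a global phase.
I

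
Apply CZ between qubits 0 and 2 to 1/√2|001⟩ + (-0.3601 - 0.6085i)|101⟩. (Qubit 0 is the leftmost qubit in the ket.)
1/√2|001⟩ + (0.3601 + 0.6085i)|101⟩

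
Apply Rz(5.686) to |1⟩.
(-0.9558 + 0.2942i)|1⟩

Rz(5.686) = [[e^(−iθ/2), 0], [0, e^(iθ/2)]] with e^(±iθ/2) = cos(θ/2) ± i·sin(θ/2); θ = 5.686, cos(θ/2) ≈ -0.955751, sin(θ/2) ≈ 0.294175.
With a = amp(|0⟩) = 0 and b = amp(|1⟩) = 1:
new amp(|0⟩) = (-0.955751 - 0.294175i)·a = 0
new amp(|1⟩) = (-0.955751 + 0.294175i)·b = (-0.9558 + 0.2942i)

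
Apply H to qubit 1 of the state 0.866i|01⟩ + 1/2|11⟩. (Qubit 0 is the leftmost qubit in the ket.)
0.6124i|00⟩ - 0.6124i|01⟩ + 1/√8|10⟩ - 1/√8|11⟩

H on qubit 1 mixes each pair of kets that differ only in qubit 1: amplitudes (a, b) of (|…0…⟩, |…1…⟩) become ((a + b)/√2, (a − b)/√2). Kets absent from the input have amplitude 0.
(|00⟩, |01⟩): (a, b) = (0, 0.866i) → (0.6124i, -0.6124i)
(|10⟩, |11⟩): (a, b) = (0, 1/2) → (1/√8, -1/√8)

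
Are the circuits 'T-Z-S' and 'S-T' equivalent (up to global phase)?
No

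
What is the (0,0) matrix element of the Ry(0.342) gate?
0.9854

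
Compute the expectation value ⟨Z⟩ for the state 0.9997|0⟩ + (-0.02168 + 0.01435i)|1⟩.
0.9987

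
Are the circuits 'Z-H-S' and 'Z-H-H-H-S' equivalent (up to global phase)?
Yes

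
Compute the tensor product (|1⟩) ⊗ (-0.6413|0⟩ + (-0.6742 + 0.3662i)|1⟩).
-0.6413|10⟩ + (-0.6742 + 0.3662i)|11⟩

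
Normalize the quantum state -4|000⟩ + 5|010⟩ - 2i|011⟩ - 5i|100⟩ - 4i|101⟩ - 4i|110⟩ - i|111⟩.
-0.3941|000⟩ + 0.4927|010⟩ - 0.1971i|011⟩ - 0.4927i|100⟩ - 0.3941i|101⟩ - 0.3941i|110⟩ - 0.09853i|111⟩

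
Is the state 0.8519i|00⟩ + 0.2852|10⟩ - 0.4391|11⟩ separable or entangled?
Entangled

Writing the state as a|00⟩ + b|01⟩ + c|10⟩ + d|11⟩, it is a product state iff ad − bc = 0.
Here (a, b, c, d) = (0.8519i, 0, 0.2852, -0.4391): ad − bc = (0.8519i)(-0.4391) − (0)(0.2852) = -0.3741i ≠ 0, so the state is entangled.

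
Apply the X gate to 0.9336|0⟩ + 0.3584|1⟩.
0.3584|0⟩ + 0.9336|1⟩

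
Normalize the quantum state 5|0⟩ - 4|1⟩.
0.7809|0⟩ - 0.6247|1⟩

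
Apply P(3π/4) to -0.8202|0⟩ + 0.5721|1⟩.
-0.8202|0⟩ + (-0.4045 + 0.4045i)|1⟩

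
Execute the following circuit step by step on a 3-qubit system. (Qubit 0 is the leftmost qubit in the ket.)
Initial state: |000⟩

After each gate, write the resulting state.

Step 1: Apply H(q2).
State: 1/√2|000⟩ + 1/√2|001⟩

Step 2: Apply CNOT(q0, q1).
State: 1/√2|000⟩ + 1/√2|001⟩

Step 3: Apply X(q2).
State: 1/√2|000⟩ + 1/√2|001⟩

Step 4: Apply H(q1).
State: 1/2|000⟩ + 1/2|001⟩ + 1/2|010⟩ + 1/2|011⟩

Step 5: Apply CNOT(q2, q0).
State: 1/2|000⟩ + 1/2|010⟩ + 1/2|101⟩ + 1/2|111⟩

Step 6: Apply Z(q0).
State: 1/2|000⟩ + 1/2|010⟩ - 1/2|101⟩ - 1/2|111⟩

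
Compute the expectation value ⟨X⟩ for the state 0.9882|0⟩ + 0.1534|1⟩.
0.3032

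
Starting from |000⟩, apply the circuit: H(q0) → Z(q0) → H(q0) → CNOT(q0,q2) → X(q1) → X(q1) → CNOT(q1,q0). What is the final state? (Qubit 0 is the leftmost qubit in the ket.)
|101⟩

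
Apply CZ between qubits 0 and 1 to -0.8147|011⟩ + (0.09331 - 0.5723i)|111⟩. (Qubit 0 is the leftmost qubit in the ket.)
-0.8147|011⟩ + (-0.09331 + 0.5723i)|111⟩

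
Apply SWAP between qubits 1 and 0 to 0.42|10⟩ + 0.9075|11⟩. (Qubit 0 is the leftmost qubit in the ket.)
0.42|01⟩ + 0.9075|11⟩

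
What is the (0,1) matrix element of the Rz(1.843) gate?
0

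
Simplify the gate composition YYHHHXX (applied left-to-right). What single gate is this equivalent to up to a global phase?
H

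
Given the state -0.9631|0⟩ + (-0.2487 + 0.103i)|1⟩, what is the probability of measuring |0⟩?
0.9276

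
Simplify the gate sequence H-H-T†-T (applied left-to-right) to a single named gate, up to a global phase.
I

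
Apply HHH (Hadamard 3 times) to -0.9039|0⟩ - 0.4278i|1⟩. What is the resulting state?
(-0.6392 - 0.3025i)|0⟩ + (-0.6392 + 0.3025i)|1⟩

H² = I, so H^3 = H: a single Hadamard. With (a, b) = (-0.9039, -0.4278i), H gives ((a + b)/√2, (a − b)/√2) = ((-0.6392 - 0.3025i), (-0.6392 + 0.3025i)).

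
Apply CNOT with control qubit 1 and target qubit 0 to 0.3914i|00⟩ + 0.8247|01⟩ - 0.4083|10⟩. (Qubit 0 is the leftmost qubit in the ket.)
0.3914i|00⟩ - 0.4083|10⟩ + 0.8247|11⟩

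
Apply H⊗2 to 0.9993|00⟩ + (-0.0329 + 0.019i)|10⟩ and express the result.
(0.4832 + 0.0095i)|00⟩ + (0.4832 + 0.0095i)|01⟩ + (0.5161 - 0.0095i)|10⟩ + (0.5161 - 0.0095i)|11⟩

H⊗2 gives amp(|y⟩) = (1/2) Σ_x (−1)^(x·y) amp(|x⟩), where x·y is the number of positions in which both x and y have a 1.
|00⟩: (0.9993 + (-0.0329 + 0.019i))/2 = (0.4832 + 0.0095i)
|01⟩: (0.9993 + (-0.0329 + 0.019i))/2 = (0.4832 + 0.0095i)
|10⟩: (0.9993 - (-0.0329 + 0.019i))/2 = (0.5161 - 0.0095i)
|11⟩: (0.9993 - (-0.0329 + 0.019i))/2 = (0.5161 - 0.0095i)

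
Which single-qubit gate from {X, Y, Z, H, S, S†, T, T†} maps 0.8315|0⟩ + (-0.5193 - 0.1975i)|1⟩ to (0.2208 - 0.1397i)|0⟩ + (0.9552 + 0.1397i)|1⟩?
H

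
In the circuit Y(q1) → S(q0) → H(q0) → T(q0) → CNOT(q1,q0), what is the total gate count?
5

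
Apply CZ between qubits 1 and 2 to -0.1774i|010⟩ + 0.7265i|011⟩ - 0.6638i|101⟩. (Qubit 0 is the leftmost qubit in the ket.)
-0.1774i|010⟩ - 0.7265i|011⟩ - 0.6638i|101⟩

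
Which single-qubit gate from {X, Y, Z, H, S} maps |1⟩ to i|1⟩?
S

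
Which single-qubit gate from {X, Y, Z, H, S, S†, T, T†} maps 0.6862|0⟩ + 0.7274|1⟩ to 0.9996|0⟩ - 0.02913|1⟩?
H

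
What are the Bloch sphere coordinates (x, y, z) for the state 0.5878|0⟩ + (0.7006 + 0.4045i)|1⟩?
(0.8236, 0.4755, -0.309)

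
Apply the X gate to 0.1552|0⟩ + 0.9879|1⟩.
0.9879|0⟩ + 0.1552|1⟩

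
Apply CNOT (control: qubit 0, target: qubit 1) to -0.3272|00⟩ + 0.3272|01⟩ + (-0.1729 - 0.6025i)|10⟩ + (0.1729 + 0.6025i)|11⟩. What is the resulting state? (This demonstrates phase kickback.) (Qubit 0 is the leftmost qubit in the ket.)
-0.3272|00⟩ + 0.3272|01⟩ + (0.1729 + 0.6025i)|10⟩ + (-0.1729 - 0.6025i)|11⟩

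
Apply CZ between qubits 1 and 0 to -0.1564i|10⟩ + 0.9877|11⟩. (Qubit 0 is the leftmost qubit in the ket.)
-0.1564i|10⟩ - 0.9877|11⟩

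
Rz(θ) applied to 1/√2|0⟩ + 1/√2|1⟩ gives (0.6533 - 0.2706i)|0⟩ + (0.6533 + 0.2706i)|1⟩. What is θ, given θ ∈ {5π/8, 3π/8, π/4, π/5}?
π/4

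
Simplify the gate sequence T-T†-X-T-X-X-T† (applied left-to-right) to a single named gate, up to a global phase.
X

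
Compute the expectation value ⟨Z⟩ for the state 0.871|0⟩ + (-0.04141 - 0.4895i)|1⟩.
0.5173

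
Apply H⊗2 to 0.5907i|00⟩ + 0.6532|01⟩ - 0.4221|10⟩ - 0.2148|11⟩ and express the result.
(0.00815 + 0.2954i)|00⟩ + (-0.4303 + 0.2954i)|01⟩ + (0.6451 + 0.2954i)|10⟩ + (-0.223 + 0.2954i)|11⟩

H⊗2 gives amp(|y⟩) = (1/2) Σ_x (−1)^(x·y) amp(|x⟩), where x·y is the number of positions in which both x and y have a 1.
|00⟩: (0.5907i + 0.6532 - 0.4221 - 0.2148)/2 = (0.00815 + 0.2954i)
|01⟩: (0.5907i - 0.6532 - 0.4221 + 0.2148)/2 = (-0.4303 + 0.2954i)
|10⟩: (0.5907i + 0.6532 + 0.4221 + 0.2148)/2 = (0.6451 + 0.2954i)
|11⟩: (0.5907i - 0.6532 + 0.4221 - 0.2148)/2 = (-0.223 + 0.2954i)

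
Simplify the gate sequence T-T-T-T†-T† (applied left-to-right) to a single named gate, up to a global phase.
T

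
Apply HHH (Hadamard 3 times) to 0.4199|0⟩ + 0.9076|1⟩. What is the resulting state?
0.9387|0⟩ - 0.3449|1⟩

H² = I, so H^3 = H: a single Hadamard. With (a, b) = (0.4199, 0.9076), H gives ((a + b)/√2, (a − b)/√2) = (0.9387, -0.3449).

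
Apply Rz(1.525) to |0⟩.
(0.7231 - 0.6907i)|0⟩

Rz(1.525) = [[e^(−iθ/2), 0], [0, e^(iθ/2)]] with e^(±iθ/2) = cos(θ/2) ± i·sin(θ/2); θ = 1.525, cos(θ/2) ≈ 0.723111, sin(θ/2) ≈ 0.690731.
With a = amp(|0⟩) = 1 and b = amp(|1⟩) = 0:
new amp(|0⟩) = (0.723111 - 0.690731i)·a = (0.7231 - 0.6907i)
new amp(|1⟩) = (0.723111 + 0.690731i)·b = 0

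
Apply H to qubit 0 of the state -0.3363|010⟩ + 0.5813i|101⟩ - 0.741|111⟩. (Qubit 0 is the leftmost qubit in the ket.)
0.411i|001⟩ - 0.2378|010⟩ - 0.524|011⟩ - 0.411i|101⟩ - 0.2378|110⟩ + 0.524|111⟩

H on qubit 0 mixes each pair of kets that differ only in qubit 0: amplitudes (a, b) of (|…0…⟩, |…1…⟩) become ((a + b)/√2, (a − b)/√2). Kets absent from the input have amplitude 0.
(|001⟩, |101⟩): (a, b) = (0, 0.5813i) → (0.411i, -0.411i)
(|010⟩, |110⟩): (a, b) = (-0.3363, 0) → (-0.2378, -0.2378)
(|011⟩, |111⟩): (a, b) = (0, -0.741) → (-0.524, 0.524)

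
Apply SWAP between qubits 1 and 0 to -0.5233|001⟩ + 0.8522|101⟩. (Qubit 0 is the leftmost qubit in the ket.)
-0.5233|001⟩ + 0.8522|011⟩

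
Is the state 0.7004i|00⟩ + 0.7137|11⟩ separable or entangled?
Entangled

Writing the state as a|00⟩ + b|01⟩ + c|10⟩ + d|11⟩, it is a product state iff ad − bc = 0.
Here (a, b, c, d) = (0.7004i, 0, 0, 0.7137): ad − bc = (0.7004i)(0.7137) − (0)(0) = 0.4999i ≠ 0, so the state is entangled.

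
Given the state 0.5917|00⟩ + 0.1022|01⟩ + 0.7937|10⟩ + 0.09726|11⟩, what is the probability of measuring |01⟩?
0.01044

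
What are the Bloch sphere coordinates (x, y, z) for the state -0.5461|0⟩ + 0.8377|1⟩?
(-0.9149, 0, -0.4035)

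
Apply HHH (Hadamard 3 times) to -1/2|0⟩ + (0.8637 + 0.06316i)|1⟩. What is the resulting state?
(0.2572 + 0.04466i)|0⟩ + (-0.9643 - 0.04466i)|1⟩

H² = I, so H^3 = H: a single Hadamard. With (a, b) = (-1/2, (0.8637 + 0.06316i)), H gives ((a + b)/√2, (a − b)/√2) = ((0.2572 + 0.04466i), (-0.9643 - 0.04466i)).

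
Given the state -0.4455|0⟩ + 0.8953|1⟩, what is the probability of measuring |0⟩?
0.1985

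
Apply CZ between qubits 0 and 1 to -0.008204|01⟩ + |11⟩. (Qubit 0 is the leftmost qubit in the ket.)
-0.008204|01⟩ - |11⟩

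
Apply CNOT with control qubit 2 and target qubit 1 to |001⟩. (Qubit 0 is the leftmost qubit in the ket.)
|011⟩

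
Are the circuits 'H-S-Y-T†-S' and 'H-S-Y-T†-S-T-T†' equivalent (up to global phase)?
Yes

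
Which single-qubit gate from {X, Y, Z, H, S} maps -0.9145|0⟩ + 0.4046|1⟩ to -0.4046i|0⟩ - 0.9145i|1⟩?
Y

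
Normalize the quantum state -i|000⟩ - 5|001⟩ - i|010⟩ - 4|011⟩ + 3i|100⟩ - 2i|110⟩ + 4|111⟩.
-0.1179i|000⟩ - 0.5893|001⟩ - 0.1179i|010⟩ - 0.4714|011⟩ + (1/√8)i|100⟩ - 0.2357i|110⟩ + 0.4714|111⟩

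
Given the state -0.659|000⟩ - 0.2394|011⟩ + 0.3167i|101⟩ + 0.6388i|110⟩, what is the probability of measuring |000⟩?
0.4343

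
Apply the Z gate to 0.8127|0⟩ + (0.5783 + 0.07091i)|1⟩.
0.8127|0⟩ + (-0.5783 - 0.07091i)|1⟩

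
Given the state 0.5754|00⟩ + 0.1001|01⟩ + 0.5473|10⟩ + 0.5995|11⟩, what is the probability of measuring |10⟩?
0.2995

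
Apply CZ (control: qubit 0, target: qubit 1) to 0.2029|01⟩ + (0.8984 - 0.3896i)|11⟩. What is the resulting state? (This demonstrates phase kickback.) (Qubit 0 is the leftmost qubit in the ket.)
0.2029|01⟩ + (-0.8984 + 0.3896i)|11⟩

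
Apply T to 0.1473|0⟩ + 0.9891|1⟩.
0.1473|0⟩ + (0.6994 + 0.6994i)|1⟩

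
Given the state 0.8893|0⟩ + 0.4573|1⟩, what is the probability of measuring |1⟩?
0.2091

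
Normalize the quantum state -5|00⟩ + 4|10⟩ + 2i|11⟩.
-0.7454|00⟩ + 0.5963|10⟩ + 0.2981i|11⟩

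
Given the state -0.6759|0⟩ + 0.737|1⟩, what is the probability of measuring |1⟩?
0.5432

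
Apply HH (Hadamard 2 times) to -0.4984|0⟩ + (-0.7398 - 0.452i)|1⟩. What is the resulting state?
-0.4984|0⟩ + (-0.7398 - 0.452i)|1⟩

H² = I, so an even number of Hadamards cancels: H^2 = I and the state is unchanged.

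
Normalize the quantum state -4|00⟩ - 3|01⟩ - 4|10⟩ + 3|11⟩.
-0.5657|00⟩ - 0.4243|01⟩ - 0.5657|10⟩ + 0.4243|11⟩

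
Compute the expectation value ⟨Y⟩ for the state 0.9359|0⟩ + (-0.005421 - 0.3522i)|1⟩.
-0.6592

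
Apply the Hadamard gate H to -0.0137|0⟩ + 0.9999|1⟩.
0.6973|0⟩ - 0.7167|1⟩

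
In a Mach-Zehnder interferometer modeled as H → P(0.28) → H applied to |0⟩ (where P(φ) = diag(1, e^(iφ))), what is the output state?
(0.9805 + 0.1382i)|0⟩ + (0.01947 - 0.1382i)|1⟩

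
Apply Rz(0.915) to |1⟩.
(0.8972 + 0.4417i)|1⟩

Rz(0.915) = [[e^(−iθ/2), 0], [0, e^(iθ/2)]] with e^(±iθ/2) = cos(θ/2) ± i·sin(θ/2); θ = 0.915, cos(θ/2) ≈ 0.89716, sin(θ/2) ≈ 0.441707.
With a = amp(|0⟩) = 0 and b = amp(|1⟩) = 1:
new amp(|0⟩) = (0.89716 - 0.441707i)·a = 0
new amp(|1⟩) = (0.89716 + 0.441707i)·b = (0.8972 + 0.4417i)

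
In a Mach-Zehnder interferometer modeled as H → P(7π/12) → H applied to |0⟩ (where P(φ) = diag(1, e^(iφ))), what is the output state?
(0.3706 + 0.483i)|0⟩ + (0.6294 - 0.483i)|1⟩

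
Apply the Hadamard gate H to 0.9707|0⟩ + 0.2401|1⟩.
0.8562|0⟩ + 0.5166|1⟩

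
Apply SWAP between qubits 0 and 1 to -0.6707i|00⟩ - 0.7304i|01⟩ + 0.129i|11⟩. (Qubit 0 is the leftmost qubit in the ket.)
-0.6707i|00⟩ - 0.7304i|10⟩ + 0.129i|11⟩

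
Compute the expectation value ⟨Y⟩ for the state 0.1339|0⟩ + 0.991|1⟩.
0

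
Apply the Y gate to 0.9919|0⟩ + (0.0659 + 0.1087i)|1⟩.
(0.1087 - 0.0659i)|0⟩ + 0.9919i|1⟩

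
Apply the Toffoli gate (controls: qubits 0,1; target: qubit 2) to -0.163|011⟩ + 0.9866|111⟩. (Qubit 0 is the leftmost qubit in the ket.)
-0.163|011⟩ + 0.9866|110⟩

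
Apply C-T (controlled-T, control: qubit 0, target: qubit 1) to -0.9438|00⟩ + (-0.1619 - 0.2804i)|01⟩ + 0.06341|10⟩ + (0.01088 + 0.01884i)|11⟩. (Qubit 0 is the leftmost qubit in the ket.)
-0.9438|00⟩ + (-0.1619 - 0.2804i)|01⟩ + 0.06341|10⟩ + (-0.005629 + 0.02102i)|11⟩

C-T leaves the control-|0⟩ kets |00⟩, |01⟩ unchanged and applies T to qubit 1 on the control-|1⟩ pair (|10⟩, |11⟩).
T = [[1, 0], [0, (1/√2 + (1/√2)i)]].
With a = amp(|10⟩) = 0.06341 and b = amp(|11⟩) = (0.01088 + 0.01884i):
new amp(|10⟩) = (1)·a = 0.06341
new amp(|11⟩) = (1/√2 + (1/√2)i)·b = (-0.005629 + 0.02102i)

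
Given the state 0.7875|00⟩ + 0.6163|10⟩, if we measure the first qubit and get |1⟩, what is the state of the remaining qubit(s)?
|0⟩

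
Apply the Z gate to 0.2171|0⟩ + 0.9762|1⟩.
0.2171|0⟩ - 0.9762|1⟩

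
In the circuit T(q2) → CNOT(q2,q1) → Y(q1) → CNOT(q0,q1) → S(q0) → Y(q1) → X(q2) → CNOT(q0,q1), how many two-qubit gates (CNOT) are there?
3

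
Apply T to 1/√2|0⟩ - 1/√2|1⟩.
1/√2|0⟩ + (-1/2 - (1/2)i)|1⟩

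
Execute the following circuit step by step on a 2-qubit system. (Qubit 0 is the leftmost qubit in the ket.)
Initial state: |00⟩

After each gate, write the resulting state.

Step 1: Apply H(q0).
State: 1/√2|00⟩ + 1/√2|10⟩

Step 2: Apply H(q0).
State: |00⟩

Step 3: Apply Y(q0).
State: i|10⟩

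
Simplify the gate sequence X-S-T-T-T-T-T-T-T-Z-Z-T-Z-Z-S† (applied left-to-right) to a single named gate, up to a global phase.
X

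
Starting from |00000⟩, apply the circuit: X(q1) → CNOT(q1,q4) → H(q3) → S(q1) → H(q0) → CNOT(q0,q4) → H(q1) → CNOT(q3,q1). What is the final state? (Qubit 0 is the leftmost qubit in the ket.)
(1/√8)i|00001⟩ - (1/√8)i|00011⟩ - (1/√8)i|01001⟩ + (1/√8)i|01011⟩ + (1/√8)i|10000⟩ - (1/√8)i|10010⟩ - (1/√8)i|11000⟩ + (1/√8)i|11010⟩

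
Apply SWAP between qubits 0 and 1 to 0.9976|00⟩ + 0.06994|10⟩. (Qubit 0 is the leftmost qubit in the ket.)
0.9976|00⟩ + 0.06994|01⟩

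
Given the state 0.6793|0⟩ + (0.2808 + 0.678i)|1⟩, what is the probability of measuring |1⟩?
0.5385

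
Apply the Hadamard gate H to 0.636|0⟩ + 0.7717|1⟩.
0.9954|0⟩ - 0.09595|1⟩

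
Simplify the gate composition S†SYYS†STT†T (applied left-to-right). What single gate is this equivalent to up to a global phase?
T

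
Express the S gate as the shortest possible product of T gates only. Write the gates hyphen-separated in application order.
T-T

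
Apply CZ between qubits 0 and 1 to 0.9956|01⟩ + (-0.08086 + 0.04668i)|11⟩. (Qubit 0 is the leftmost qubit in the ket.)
0.9956|01⟩ + (0.08086 - 0.04668i)|11⟩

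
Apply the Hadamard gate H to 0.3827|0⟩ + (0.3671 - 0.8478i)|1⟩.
(0.5302 - 0.5995i)|0⟩ + (0.01103 + 0.5995i)|1⟩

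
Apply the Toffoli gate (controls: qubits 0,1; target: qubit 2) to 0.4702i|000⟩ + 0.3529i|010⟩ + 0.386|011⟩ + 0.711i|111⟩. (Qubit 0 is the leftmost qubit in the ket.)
0.4702i|000⟩ + 0.3529i|010⟩ + 0.386|011⟩ + 0.711i|110⟩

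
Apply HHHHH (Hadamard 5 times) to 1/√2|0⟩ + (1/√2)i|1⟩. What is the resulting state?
(1/2 + (1/2)i)|0⟩ + (1/2 - (1/2)i)|1⟩

H² = I, so H^5 = H: a single Hadamard. With (a, b) = (1/√2, (1/√2)i), H gives ((a + b)/√2, (a − b)/√2) = ((1/2 + (1/2)i), (1/2 - (1/2)i)).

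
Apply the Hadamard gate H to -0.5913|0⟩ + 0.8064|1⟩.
0.1521|0⟩ - 0.9883|1⟩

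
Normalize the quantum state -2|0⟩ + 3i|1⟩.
-0.5547|0⟩ + 0.8321i|1⟩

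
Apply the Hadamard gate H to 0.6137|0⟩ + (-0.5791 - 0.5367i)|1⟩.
(0.02447 - 0.3795i)|0⟩ + (0.8434 + 0.3795i)|1⟩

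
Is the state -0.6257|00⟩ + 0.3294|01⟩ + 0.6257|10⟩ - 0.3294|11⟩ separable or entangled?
Separable

Writing the state as a|00⟩ + b|01⟩ + c|10⟩ + d|11⟩, it is a product state iff ad − bc = 0.
Here (a, b, c, d) = (-0.6257, 0.3294, 0.6257, -0.3294): ad − bc = (-0.6257)(-0.3294) − (0.3294)(0.6257) = 0, so the state is separable.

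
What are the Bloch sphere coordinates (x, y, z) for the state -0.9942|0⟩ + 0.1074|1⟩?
(-0.2136, 0, 0.9769)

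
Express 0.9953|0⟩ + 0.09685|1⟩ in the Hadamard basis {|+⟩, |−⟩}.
0.7723|+⟩ + 0.6353|−⟩

With |ψ⟩ = α|0⟩ + β|1⟩, the Hadamard-basis coefficients are ⟨+|ψ⟩ = (α + β)/√2 and ⟨−|ψ⟩ = (α − β)/√2.
Here α = 0.9953, β = 0.09685: (α + β)/√2 = 0.7723, (α − β)/√2 = 0.6353.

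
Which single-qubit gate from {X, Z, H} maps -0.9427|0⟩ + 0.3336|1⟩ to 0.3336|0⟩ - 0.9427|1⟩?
X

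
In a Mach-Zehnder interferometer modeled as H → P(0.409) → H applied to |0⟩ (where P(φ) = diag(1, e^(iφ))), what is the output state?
(0.9588 + 0.1988i)|0⟩ + (0.04124 - 0.1988i)|1⟩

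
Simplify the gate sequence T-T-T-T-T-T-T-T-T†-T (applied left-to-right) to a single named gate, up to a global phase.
I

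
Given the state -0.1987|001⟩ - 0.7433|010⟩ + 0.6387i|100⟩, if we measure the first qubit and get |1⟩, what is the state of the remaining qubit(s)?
i|00⟩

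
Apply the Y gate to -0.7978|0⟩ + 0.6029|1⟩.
-0.6029i|0⟩ - 0.7978i|1⟩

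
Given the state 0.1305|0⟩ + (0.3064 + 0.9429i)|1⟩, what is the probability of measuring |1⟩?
0.9829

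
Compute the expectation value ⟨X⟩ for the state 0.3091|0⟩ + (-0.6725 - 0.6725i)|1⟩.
-0.4157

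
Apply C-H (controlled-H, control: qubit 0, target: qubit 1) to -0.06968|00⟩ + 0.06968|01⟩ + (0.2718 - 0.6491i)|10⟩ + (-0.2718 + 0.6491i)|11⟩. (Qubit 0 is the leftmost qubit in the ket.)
-0.06968|00⟩ + 0.06968|01⟩ + (0.3844 - 0.918i)|11⟩

C-H leaves the control-|0⟩ kets |00⟩, |01⟩ unchanged and applies H to qubit 1 on the control-|1⟩ pair (|10⟩, |11⟩).
H = [[1/√2, 1/√2], [1/√2, -1/√2]].
With a = amp(|10⟩) = (0.2718 - 0.6491i) and b = amp(|11⟩) = (-0.2718 + 0.6491i):
new amp(|10⟩) = (1/√2)·a + (1/√2)·b = 0
new amp(|11⟩) = (1/√2)·a + (-1/√2)·b = (0.3844 - 0.918i)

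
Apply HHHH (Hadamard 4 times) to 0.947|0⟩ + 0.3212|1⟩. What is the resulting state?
0.947|0⟩ + 0.3212|1⟩

H² = I, so an even number of Hadamards cancels: H^4 = I and the state is unchanged.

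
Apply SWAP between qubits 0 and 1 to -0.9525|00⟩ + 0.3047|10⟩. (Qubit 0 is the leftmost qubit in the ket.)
-0.9525|00⟩ + 0.3047|01⟩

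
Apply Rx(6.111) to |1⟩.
-0.08599i|0⟩ - 0.9963|1⟩

Rx(6.111) = [[cos(θ/2), −i·sin(θ/2)], [−i·sin(θ/2), cos(θ/2)]]; θ = 6.111, cos(θ/2) ≈ -0.996296, sin(θ/2) ≈ 0.0859863.
With a = amp(|0⟩) = 0 and b = amp(|1⟩) = 1:
new amp(|0⟩) = (-0.996296)·a + (-0.0859863i)·b = -0.08599i
new amp(|1⟩) = (-0.0859863i)·a + (-0.996296)·b = -0.9963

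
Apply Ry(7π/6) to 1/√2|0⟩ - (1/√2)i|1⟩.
(-0.183 + 0.683i)|0⟩ + (0.683 + 0.183i)|1⟩

Ry(7π/6) = [[cos(θ/2), −sin(θ/2)], [sin(θ/2), cos(θ/2)]]; θ = 7π/6, cos(θ/2) ≈ -0.258819, sin(θ/2) ≈ 0.965926.
With a = amp(|0⟩) = 1/√2 and b = amp(|1⟩) = -(1/√2)i:
new amp(|0⟩) = (-0.258819)·a + (-0.965926)·b = (-0.183 + 0.683i)
new amp(|1⟩) = (0.965926)·a + (-0.258819)·b = (0.683 + 0.183i)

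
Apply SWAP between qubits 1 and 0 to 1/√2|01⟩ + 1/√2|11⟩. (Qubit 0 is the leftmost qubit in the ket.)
1/√2|10⟩ + 1/√2|11⟩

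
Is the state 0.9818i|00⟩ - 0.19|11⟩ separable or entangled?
Entangled

Writing the state as a|00⟩ + b|01⟩ + c|10⟩ + d|11⟩, it is a product state iff ad − bc = 0.
Here (a, b, c, d) = (0.9818i, 0, 0, -0.19): ad − bc = (0.9818i)(-0.19) − (0)(0) = -0.1865i ≠ 0, so the state is entangled.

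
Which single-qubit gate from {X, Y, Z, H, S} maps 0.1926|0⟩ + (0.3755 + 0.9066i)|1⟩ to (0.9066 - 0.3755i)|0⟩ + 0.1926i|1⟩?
Y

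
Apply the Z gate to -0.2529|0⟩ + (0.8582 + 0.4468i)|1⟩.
-0.2529|0⟩ + (-0.8582 - 0.4468i)|1⟩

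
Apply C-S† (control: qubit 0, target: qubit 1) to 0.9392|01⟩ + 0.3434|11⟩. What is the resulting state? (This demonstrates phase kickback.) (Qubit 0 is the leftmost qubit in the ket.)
0.9392|01⟩ - 0.3434i|11⟩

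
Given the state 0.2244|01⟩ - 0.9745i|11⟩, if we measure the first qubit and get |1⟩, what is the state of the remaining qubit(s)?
-i|1⟩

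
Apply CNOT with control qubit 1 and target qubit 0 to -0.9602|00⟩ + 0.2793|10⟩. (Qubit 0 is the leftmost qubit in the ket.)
-0.9602|00⟩ + 0.2793|10⟩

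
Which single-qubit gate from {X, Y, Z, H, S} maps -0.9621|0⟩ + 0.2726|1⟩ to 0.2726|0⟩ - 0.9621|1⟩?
X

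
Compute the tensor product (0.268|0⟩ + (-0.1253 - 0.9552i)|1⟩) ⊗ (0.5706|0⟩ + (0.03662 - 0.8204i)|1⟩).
0.1529|00⟩ + (0.009814 - 0.2199i)|01⟩ + (-0.0715 - 0.545i)|10⟩ + (-0.7882 + 0.06782i)|11⟩

amp(|b₁b₂…⟩) = product of the factor amplitudes for bits b₁, b₂, …; only kets whose every factor amplitude is nonzero survive.
|00⟩: (0.268)(0.5706) = 0.1529
|01⟩: (0.268)(0.03662 - 0.8204i) = (0.009814 - 0.2199i)
|10⟩: (-0.1253 - 0.9552i)(0.5706) = (-0.0715 - 0.545i)
|11⟩: (-0.1253 - 0.9552i)(0.03662 - 0.8204i) = (-0.7882 + 0.06782i)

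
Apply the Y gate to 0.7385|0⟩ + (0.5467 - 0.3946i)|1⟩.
(-0.3946 - 0.5467i)|0⟩ + 0.7385i|1⟩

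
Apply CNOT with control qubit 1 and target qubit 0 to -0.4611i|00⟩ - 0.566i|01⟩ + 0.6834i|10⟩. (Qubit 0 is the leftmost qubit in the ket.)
-0.4611i|00⟩ + 0.6834i|10⟩ - 0.566i|11⟩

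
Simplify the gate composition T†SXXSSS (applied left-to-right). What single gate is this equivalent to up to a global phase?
T†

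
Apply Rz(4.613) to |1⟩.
(-0.6711 + 0.7414i)|1⟩

Rz(4.613) = [[e^(−iθ/2), 0], [0, e^(iθ/2)]] with e^(±iθ/2) = cos(θ/2) ± i·sin(θ/2); θ = 4.613, cos(θ/2) ≈ -0.671109, sin(θ/2) ≈ 0.741359.
With a = amp(|0⟩) = 0 and b = amp(|1⟩) = 1:
new amp(|0⟩) = (-0.671109 - 0.741359i)·a = 0
new amp(|1⟩) = (-0.671109 + 0.741359i)·b = (-0.6711 + 0.7414i)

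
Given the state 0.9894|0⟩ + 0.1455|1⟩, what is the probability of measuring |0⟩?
0.9789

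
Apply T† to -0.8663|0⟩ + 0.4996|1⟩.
-0.8663|0⟩ + (0.3533 - 0.3533i)|1⟩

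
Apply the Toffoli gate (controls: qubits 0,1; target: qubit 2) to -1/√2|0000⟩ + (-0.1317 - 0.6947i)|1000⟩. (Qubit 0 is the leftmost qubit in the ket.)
-1/√2|0000⟩ + (-0.1317 - 0.6947i)|1000⟩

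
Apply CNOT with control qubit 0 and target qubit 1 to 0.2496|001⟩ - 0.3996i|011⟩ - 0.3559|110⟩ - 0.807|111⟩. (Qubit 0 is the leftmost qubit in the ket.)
0.2496|001⟩ - 0.3996i|011⟩ - 0.3559|100⟩ - 0.807|101⟩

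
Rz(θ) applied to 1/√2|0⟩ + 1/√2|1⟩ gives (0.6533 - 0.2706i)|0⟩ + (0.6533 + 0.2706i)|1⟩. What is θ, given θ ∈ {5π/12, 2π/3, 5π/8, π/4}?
π/4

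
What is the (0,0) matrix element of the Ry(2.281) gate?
0.4171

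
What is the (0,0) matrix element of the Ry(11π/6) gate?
-0.9659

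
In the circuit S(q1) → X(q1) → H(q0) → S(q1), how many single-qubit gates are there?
4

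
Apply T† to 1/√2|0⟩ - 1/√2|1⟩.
1/√2|0⟩ + (-1/2 + (1/2)i)|1⟩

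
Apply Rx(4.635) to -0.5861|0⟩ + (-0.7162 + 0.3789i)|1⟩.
(0.6762 + 0.5256i)|0⟩ + (0.4865 + 0.1728i)|1⟩

Rx(4.635) = [[cos(θ/2), −i·sin(θ/2)], [−i·sin(θ/2), cos(θ/2)]]; θ = 4.635, cos(θ/2) ≈ -0.679223, sin(θ/2) ≈ 0.733932.
With a = amp(|0⟩) = -0.5861 and b = amp(|1⟩) = (-0.7162 + 0.3789i):
new amp(|0⟩) = (-0.679223)·a + (-0.733932i)·b = (0.6762 + 0.5256i)
new amp(|1⟩) = (-0.733932i)·a + (-0.679223)·b = (0.4865 + 0.1728i)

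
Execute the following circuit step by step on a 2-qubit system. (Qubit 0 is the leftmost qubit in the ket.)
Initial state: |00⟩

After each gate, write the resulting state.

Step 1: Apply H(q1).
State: 1/√2|00⟩ + 1/√2|01⟩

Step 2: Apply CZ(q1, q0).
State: 1/√2|00⟩ + 1/√2|01⟩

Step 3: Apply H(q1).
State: |00⟩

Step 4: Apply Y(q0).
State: i|10⟩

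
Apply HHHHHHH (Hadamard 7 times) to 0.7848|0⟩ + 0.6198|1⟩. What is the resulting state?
0.9932|0⟩ + 0.1167|1⟩

H² = I, so H^7 = H: a single Hadamard. With (a, b) = (0.7848, 0.6198), H gives ((a + b)/√2, (a − b)/√2) = (0.9932, 0.1167).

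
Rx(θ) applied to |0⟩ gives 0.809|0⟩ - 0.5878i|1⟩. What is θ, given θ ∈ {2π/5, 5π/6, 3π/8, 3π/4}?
2π/5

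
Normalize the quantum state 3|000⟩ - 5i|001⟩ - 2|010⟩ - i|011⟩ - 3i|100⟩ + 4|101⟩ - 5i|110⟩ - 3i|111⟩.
0.303|000⟩ - 0.5051i|001⟩ - 0.202|010⟩ - 0.101i|011⟩ - 0.303i|100⟩ + 0.4041|101⟩ - 0.5051i|110⟩ - 0.303i|111⟩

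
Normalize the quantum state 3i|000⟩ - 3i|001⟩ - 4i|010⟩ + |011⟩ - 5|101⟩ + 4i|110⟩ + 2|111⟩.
0.3354i|000⟩ - 0.3354i|001⟩ - (1/√5)i|010⟩ + 0.1118|011⟩ - 0.559|101⟩ + (1/√5)i|110⟩ + 0.2236|111⟩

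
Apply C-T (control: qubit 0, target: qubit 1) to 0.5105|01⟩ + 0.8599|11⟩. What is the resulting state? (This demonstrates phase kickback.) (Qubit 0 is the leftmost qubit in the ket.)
0.5105|01⟩ + (0.608 + 0.608i)|11⟩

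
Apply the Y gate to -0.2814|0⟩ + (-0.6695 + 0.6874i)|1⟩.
(0.6874 + 0.6695i)|0⟩ - 0.2814i|1⟩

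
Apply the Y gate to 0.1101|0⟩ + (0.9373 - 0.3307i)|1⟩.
(-0.3307 - 0.9373i)|0⟩ + 0.1101i|1⟩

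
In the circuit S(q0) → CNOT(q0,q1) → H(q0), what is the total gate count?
3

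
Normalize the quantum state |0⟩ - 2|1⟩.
1/√5|0⟩ - 0.8944|1⟩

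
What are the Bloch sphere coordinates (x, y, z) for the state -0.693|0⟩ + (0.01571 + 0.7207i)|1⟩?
(-0.02177, -0.9989, -0.03941)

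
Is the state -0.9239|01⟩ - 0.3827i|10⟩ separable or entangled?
Entangled

Writing the state as a|00⟩ + b|01⟩ + c|10⟩ + d|11⟩, it is a product state iff ad − bc = 0.
Here (a, b, c, d) = (0, -0.9239, -0.3827i, 0): ad − bc = (0)(0) − (-0.9239)(-0.3827i) = -0.3536i ≠ 0, so the state is entangled.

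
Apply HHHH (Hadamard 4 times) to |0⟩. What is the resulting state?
|0⟩

H² = I, so an even number of Hadamards cancels: H^4 = I and the state is unchanged.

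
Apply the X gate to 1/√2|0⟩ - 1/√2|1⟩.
-1/√2|0⟩ + 1/√2|1⟩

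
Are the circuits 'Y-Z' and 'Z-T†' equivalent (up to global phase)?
No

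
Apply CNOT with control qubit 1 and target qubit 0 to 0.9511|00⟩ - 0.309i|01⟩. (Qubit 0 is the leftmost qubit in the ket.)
0.9511|00⟩ - 0.309i|11⟩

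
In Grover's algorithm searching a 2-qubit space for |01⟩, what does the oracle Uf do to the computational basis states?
Uf|x⟩ = -|x⟩ if x = 01, else |x⟩ (phase flip on target)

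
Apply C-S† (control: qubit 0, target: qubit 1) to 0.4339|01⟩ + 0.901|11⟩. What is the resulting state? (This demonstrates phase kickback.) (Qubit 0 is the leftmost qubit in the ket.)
0.4339|01⟩ - 0.901i|11⟩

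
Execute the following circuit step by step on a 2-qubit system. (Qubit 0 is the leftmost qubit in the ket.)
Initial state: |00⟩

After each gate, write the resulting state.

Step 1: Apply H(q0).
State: 1/√2|00⟩ + 1/√2|10⟩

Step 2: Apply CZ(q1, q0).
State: 1/√2|00⟩ + 1/√2|10⟩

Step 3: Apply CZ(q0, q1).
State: 1/√2|00⟩ + 1/√2|10⟩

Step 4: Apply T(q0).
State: 1/√2|00⟩ + (1/2 + (1/2)i)|10⟩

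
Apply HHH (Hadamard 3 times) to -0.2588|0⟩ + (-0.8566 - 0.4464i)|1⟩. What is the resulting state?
(-0.7887 - 0.3157i)|0⟩ + (0.4227 + 0.3157i)|1⟩

H² = I, so H^3 = H: a single Hadamard. With (a, b) = (-0.2588, (-0.8566 - 0.4464i)), H gives ((a + b)/√2, (a − b)/√2) = ((-0.7887 - 0.3157i), (0.4227 + 0.3157i)).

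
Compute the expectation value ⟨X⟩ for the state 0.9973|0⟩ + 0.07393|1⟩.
0.1475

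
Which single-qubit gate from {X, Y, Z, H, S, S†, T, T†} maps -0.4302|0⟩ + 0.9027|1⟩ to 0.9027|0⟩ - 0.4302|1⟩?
X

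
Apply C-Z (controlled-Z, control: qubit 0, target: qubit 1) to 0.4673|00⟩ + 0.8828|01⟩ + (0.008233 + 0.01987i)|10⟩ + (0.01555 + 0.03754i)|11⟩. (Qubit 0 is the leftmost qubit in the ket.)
0.4673|00⟩ + 0.8828|01⟩ + (0.008233 + 0.01987i)|10⟩ + (-0.01555 - 0.03754i)|11⟩

C-Z leaves the control-|0⟩ kets |00⟩, |01⟩ unchanged and applies Z to qubit 1 on the control-|1⟩ pair (|10⟩, |11⟩).
Z = [[1, 0], [0, -1]].
With a = amp(|10⟩) = (0.008233 + 0.01987i) and b = amp(|11⟩) = (0.01555 + 0.03754i):
new amp(|10⟩) = (1)·a = (0.008233 + 0.01987i)
new amp(|11⟩) = (-1)·b = (-0.01555 - 0.03754i)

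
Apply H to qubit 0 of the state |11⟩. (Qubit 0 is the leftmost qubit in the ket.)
1/√2|01⟩ - 1/√2|11⟩

H on qubit 0 mixes each pair of kets that differ only in qubit 0: amplitudes (a, b) of (|…0…⟩, |…1…⟩) become ((a + b)/√2, (a − b)/√2). Kets absent from the input have amplitude 0.
(|01⟩, |11⟩): (a, b) = (0, 1) → (1/√2, -1/√2)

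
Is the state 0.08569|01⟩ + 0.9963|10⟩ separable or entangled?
Entangled

Writing the state as a|00⟩ + b|01⟩ + c|10⟩ + d|11⟩, it is a product state iff ad − bc = 0.
Here (a, b, c, d) = (0, 0.08569, 0.9963, 0): ad − bc = (0)(0) − (0.08569)(0.9963) = -0.08537 ≠ 0, so the state is entangled.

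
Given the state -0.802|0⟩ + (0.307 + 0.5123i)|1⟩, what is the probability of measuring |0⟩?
0.6432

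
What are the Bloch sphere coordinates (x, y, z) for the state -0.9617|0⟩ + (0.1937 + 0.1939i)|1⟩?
(-0.3726, -0.3729, 0.8497)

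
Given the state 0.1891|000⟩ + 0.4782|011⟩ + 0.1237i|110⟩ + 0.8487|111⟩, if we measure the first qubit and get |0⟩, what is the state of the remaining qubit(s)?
0.3677|00⟩ + 0.9299|11⟩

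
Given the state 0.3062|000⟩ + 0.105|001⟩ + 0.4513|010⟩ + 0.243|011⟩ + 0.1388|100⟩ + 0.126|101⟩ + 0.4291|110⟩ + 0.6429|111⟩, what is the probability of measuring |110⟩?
0.1841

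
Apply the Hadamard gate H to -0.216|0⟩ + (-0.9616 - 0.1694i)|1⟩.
(-0.8327 - 0.1198i)|0⟩ + (0.5272 + 0.1198i)|1⟩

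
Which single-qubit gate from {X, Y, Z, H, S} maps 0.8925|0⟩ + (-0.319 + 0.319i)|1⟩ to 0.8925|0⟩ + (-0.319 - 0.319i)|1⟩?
S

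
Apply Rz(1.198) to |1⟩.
(0.8259 + 0.5638i)|1⟩

Rz(1.198) = [[e^(−iθ/2), 0], [0, e^(iθ/2)]] with e^(±iθ/2) = cos(θ/2) ± i·sin(θ/2); θ = 1.198, cos(θ/2) ≈ 0.8259, sin(θ/2) ≈ 0.563817.
With a = amp(|0⟩) = 0 and b = amp(|1⟩) = 1:
new amp(|0⟩) = (0.8259 - 0.563817i)·a = 0
new amp(|1⟩) = (0.8259 + 0.563817i)·b = (0.8259 + 0.5638i)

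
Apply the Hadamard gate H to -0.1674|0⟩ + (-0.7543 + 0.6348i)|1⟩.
(-0.6517 + 0.4489i)|0⟩ + (0.415 - 0.4489i)|1⟩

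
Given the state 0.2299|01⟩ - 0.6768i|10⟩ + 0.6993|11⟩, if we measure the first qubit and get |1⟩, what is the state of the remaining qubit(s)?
-0.6955i|0⟩ + 0.7186|1⟩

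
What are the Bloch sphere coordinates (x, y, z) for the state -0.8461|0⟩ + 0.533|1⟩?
(-0.9019, 0, 0.4318)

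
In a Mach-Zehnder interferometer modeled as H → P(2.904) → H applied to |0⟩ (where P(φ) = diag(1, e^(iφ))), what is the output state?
(0.01405 + 0.1177i)|0⟩ + (0.986 - 0.1177i)|1⟩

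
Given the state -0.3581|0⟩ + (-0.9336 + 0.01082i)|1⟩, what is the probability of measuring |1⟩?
0.8717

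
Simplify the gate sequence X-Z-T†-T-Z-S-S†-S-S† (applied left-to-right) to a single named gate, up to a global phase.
X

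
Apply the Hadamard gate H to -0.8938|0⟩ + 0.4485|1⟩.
-0.3149|0⟩ - 0.9491|1⟩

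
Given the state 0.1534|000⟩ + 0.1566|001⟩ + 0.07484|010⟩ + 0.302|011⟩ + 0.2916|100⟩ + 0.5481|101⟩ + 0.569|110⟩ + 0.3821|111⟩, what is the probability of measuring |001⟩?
0.02452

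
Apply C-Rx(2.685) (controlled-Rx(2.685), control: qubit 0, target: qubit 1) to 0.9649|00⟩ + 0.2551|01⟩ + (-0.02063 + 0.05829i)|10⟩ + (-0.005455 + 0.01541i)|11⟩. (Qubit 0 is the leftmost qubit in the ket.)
0.9649|00⟩ + 0.2551|01⟩ + (0.01034 + 0.01851i)|10⟩ + (0.05554 + 0.02358i)|11⟩

C-Rx(2.685) leaves the control-|0⟩ kets |00⟩, |01⟩ unchanged and applies Rx(2.685) to qubit 1 on the control-|1⟩ pair (|10⟩, |11⟩).
Rx(2.685) = [[cos(θ/2), −i·sin(θ/2)], [−i·sin(θ/2), cos(θ/2)]]; θ = 2.685, cos(θ/2) ≈ 0.226318, sin(θ/2) ≈ 0.974053.
With a = amp(|10⟩) = (-0.02063 + 0.05829i) and b = amp(|11⟩) = (-0.005455 + 0.01541i):
new amp(|10⟩) = (0.226318)·a + (-0.974053i)·b = (0.01034 + 0.01851i)
new amp(|11⟩) = (-0.974053i)·a + (0.226318)·b = (0.05554 + 0.02358i)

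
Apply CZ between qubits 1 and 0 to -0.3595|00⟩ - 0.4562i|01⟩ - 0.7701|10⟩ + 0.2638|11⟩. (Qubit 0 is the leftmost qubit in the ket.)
-0.3595|00⟩ - 0.4562i|01⟩ - 0.7701|10⟩ - 0.2638|11⟩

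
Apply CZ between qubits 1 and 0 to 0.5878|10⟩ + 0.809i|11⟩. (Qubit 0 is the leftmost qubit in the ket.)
0.5878|10⟩ - 0.809i|11⟩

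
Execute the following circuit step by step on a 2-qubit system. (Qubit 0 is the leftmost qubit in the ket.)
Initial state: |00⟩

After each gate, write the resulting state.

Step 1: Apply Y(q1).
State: i|01⟩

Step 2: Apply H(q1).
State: (1/√2)i|00⟩ - (1/√2)i|01⟩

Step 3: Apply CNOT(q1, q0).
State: (1/√2)i|00⟩ - (1/√2)i|11⟩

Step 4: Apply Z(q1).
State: (1/√2)i|00⟩ + (1/√2)i|11⟩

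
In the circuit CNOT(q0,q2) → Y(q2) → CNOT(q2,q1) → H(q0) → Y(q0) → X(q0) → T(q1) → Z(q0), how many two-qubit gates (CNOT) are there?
2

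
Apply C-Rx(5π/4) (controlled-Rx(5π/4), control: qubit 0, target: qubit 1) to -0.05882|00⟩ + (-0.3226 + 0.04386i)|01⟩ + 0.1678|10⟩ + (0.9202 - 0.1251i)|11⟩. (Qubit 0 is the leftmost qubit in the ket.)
-0.05882|00⟩ + (-0.3226 + 0.04386i)|01⟩ + (-0.1798 - 0.8502i)|10⟩ + (-0.3521 - 0.1072i)|11⟩

C-Rx(5π/4) leaves the control-|0⟩ kets |00⟩, |01⟩ unchanged and applies Rx(5π/4) to qubit 1 on the control-|1⟩ pair (|10⟩, |11⟩).
Rx(5π/4) = [[cos(θ/2), −i·sin(θ/2)], [−i·sin(θ/2), cos(θ/2)]]; θ = 5π/4, cos(θ/2) ≈ -0.382683, sin(θ/2) ≈ 0.92388.
With a = amp(|10⟩) = 0.1678 and b = amp(|11⟩) = (0.9202 - 0.1251i):
new amp(|10⟩) = (-0.382683)·a + (-0.92388i)·b = (-0.1798 - 0.8502i)
new amp(|11⟩) = (-0.92388i)·a + (-0.382683)·b = (-0.3521 - 0.1072i)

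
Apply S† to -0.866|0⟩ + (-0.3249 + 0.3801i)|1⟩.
-0.866|0⟩ + (0.3801 + 0.3249i)|1⟩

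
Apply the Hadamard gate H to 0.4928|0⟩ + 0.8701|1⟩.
0.9637|0⟩ - 0.2668|1⟩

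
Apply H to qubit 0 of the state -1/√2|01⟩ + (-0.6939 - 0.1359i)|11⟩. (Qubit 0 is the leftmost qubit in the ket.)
(-0.9907 - 0.0961i)|01⟩ + (-0.009339 + 0.0961i)|11⟩

H on qubit 0 mixes each pair of kets that differ only in qubit 0: amplitudes (a, b) of (|…0…⟩, |…1…⟩) become ((a + b)/√2, (a − b)/√2). Kets absent from the input have amplitude 0.
(|01⟩, |11⟩): (a, b) = (-1/√2, (-0.6939 - 0.1359i)) → ((-0.9907 - 0.0961i), (-0.009339 + 0.0961i))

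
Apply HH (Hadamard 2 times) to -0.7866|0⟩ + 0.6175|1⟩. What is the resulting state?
-0.7866|0⟩ + 0.6175|1⟩

H² = I, so an even number of Hadamards cancels: H^2 = I and the state is unchanged.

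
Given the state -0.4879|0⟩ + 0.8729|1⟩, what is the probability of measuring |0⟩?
0.238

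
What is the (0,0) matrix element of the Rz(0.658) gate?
(0.9464 - 0.3231i)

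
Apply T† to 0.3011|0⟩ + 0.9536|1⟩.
0.3011|0⟩ + (0.6743 - 0.6743i)|1⟩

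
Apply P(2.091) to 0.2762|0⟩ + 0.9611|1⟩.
0.2762|0⟩ + (-0.4777 + 0.834i)|1⟩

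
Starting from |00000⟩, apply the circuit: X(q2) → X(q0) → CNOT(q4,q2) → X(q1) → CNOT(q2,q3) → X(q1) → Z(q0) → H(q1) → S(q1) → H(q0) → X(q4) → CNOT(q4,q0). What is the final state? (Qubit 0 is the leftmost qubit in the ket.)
1/2|00111⟩ + (1/2)i|01111⟩ - 1/2|10111⟩ - (1/2)i|11111⟩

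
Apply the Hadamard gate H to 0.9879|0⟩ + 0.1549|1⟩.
0.8081|0⟩ + 0.589|1⟩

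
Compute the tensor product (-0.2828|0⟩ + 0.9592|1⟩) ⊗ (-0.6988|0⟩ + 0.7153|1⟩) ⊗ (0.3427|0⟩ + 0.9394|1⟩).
0.06772|000⟩ + 0.1856|001⟩ - 0.06932|010⟩ - 0.19|011⟩ - 0.2297|100⟩ - 0.6297|101⟩ + 0.2351|110⟩ + 0.6445|111⟩

amp(|b₁b₂…⟩) = product of the factor amplitudes for bits b₁, b₂, …; only kets whose every factor amplitude is nonzero survive.
|000⟩: (-0.2828)(-0.6988)(0.3427) = 0.06772
|001⟩: (-0.2828)(-0.6988)(0.9394) = 0.1856
|010⟩: (-0.2828)(0.7153)(0.3427) = -0.06932
|011⟩: (-0.2828)(0.7153)(0.9394) = -0.19
|100⟩: (0.9592)(-0.6988)(0.3427) = -0.2297
|101⟩: (0.9592)(-0.6988)(0.9394) = -0.6297
|110⟩: (0.9592)(0.7153)(0.3427) = 0.2351
|111⟩: (0.9592)(0.7153)(0.9394) = 0.6445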